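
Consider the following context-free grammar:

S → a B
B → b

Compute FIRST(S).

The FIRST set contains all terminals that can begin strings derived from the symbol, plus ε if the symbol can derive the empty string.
S has the single production S → a B, whose right-hand side begins with the terminal a. So FIRST(S) = {a}.

Final answer: {a}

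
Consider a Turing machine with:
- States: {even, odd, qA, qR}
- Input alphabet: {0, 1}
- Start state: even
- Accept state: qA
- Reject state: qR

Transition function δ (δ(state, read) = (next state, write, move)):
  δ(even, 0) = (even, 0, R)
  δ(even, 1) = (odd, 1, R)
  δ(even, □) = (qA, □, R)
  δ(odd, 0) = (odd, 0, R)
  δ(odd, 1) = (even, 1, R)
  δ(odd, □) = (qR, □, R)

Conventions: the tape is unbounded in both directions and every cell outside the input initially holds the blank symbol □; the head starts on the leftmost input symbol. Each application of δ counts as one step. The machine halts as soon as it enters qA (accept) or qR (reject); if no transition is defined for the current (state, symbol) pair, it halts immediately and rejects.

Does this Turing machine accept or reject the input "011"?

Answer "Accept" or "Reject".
Step 0: [even]011 (head at position 0)
Step 1: δ(even, 0) = (even, 0, R)  ⊢  0[even]11 (head at position 1)
Step 2: δ(even, 1) = (odd, 1, R)  ⊢  01[odd]1 (head at position 2)
Step 3: δ(odd, 1) = (even, 1, R)  ⊢  011[even]□ (head at position 3)
Step 4: δ(even, □) = (qA, □, R)  ⊢  011□[qA]□ (head at position 4)
The machine is in qA, so it halts and accepts.

Final answer: Accept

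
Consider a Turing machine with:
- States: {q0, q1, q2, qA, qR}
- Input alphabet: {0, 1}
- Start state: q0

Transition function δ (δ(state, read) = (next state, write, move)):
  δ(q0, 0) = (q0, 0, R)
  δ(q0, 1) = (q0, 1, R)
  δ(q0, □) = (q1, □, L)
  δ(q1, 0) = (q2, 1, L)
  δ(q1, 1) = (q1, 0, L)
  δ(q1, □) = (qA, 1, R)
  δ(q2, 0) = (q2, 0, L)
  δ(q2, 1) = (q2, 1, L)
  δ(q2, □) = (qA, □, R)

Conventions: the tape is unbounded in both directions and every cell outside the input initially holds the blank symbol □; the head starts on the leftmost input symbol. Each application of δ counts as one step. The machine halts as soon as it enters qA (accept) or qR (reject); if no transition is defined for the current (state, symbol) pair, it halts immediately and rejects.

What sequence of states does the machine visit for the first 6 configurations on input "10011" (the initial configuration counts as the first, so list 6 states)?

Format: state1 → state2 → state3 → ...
Step 0: [q0]10011 (head at position 0)
Step 1: δ(q0, 1) = (q0, 1, R)  ⊢  1[q0]0011 (head at position 1)
Step 2: δ(q0, 0) = (q0, 0, R)  ⊢  10[q0]011 (head at position 2)
Step 3: δ(q0, 0) = (q0, 0, R)  ⊢  100[q0]11 (head at position 3)
Step 4: δ(q0, 1) = (q0, 1, R)  ⊢  1001[q0]1 (head at position 4)
Step 5: δ(q0, 1) = (q0, 1, R)  ⊢  10011[q0]□ (head at position 5)
Reading off the states of these 6 configurations: q0 → q0 → q0 → q0 → q0 → q0

Final answer: q0 → q0 → q0 → q0 → q0 → q0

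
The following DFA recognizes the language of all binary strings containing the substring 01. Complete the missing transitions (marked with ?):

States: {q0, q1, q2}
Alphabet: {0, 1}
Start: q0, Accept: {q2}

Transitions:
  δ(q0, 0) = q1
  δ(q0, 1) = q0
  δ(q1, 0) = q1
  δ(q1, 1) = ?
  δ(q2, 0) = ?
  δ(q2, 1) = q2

What each state remembers (consistent with the given transitions and accept states):
  q0: 01 not seen yet and the last symbol was not 0
  q1: 01 not seen yet and the last symbol was 0
  q2: the substring 01 has already been seen
Filling in the missing entries:
  δ(q1, 1): in q1 (01 not seen yet and the last symbol was 0), after reading 1 we have: the substring 01 has already been seen → q2
  δ(q2, 0): in q2 (the substring 01 has already been seen), after reading 0 we have: the substring 01 has already been seen → q2

Final answer: δ(q1, 1) = q2; δ(q2, 0) = q2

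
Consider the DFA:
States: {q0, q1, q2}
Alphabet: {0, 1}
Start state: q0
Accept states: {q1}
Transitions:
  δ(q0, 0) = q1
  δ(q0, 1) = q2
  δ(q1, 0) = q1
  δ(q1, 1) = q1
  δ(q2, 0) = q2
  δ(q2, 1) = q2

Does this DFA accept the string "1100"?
Processing string "1100":
  q0 --1--> q2
  q2 --1--> q2
  q2 --0--> q2
  q2 --0--> q2
Final state: q2
Accept states: {q1}
q2 is not an accept state, so the string is rejected.

Final answer: No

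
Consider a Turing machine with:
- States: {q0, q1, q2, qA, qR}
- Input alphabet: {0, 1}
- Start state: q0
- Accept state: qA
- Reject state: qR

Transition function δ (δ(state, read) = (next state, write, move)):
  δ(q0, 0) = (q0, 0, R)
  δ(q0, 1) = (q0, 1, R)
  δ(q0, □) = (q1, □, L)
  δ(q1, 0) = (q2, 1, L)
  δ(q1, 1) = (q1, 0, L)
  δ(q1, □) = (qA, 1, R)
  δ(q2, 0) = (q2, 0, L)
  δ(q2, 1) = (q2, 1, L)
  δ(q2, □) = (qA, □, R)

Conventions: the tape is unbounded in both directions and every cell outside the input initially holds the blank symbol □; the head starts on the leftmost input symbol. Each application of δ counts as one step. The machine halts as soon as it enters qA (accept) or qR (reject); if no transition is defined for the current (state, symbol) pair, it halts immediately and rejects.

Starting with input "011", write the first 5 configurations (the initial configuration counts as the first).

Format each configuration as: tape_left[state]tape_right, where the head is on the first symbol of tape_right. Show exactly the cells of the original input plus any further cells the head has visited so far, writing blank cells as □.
Step 0: [q0]011 (head at position 0)
Step 1: δ(q0, 0) = (q0, 0, R)  ⊢  0[q0]11 (head at position 1)
Step 2: δ(q0, 1) = (q0, 1, R)  ⊢  01[q0]1 (head at position 2)
Step 3: δ(q0, 1) = (q0, 1, R)  ⊢  011[q0]□ (head at position 3)
Step 4: δ(q0, □) = (q1, □, L)  ⊢  01[q1]1□ (head at position 2)

Final answer: [q0]011 ⊢ 0[q0]11 ⊢ 01[q0]1 ⊢ 011[q0]□ ⊢ 01[q1]1□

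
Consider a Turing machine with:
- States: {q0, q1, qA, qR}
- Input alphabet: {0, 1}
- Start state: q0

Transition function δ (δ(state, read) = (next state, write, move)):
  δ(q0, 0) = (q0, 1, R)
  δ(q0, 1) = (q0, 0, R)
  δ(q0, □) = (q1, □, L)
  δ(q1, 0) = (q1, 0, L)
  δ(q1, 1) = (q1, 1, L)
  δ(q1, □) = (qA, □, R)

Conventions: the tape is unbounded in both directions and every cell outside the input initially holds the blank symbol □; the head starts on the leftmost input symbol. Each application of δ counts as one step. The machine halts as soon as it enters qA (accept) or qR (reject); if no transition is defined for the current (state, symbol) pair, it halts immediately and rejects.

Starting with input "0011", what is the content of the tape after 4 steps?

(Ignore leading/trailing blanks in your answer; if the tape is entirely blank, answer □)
Step 0: [q0]0011 (head at position 0)
Step 1: δ(q0, 0) = (q0, 1, R)  ⊢  1[q0]011 (head at position 1)
Step 2: δ(q0, 0) = (q0, 1, R)  ⊢  11[q0]11 (head at position 2)
Step 3: δ(q0, 1) = (q0, 0, R)  ⊢  110[q0]1 (head at position 3)
Step 4: δ(q0, 1) = (q0, 0, R)  ⊢  1100[q0]□ (head at position 4)
Tape after 4 steps (ignoring surrounding blanks): 1100

Final answer: Tape: 1100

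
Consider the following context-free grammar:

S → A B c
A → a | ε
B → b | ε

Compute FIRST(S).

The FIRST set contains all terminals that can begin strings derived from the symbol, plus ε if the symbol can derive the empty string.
FIRST(A) = {a, ε} (A → a | ε) and FIRST(B) = {b, ε} (B → b | ε).
For S → A B c: add FIRST(A) minus ε = {a}; A is nullable, so also add FIRST(B) minus ε = {b}; B is nullable too, so also add FIRST(c) = {c}. The terminal c is never erased, so S is not nullable and ε is not included.
FIRST(S) = {a, b, c}.

Final answer: {a, b, c}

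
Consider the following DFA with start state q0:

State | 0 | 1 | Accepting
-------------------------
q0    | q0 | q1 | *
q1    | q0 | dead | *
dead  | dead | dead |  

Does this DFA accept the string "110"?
Start in q0.
Read '1': q0 → q1
Read '1': q1 → dead
Read '0': dead → dead
Final state dead is not accepting, so the string is rejected.

Final answer: No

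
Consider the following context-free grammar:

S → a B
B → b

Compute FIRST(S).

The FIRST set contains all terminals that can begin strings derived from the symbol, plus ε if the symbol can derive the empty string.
S has the single production S → a B, whose right-hand side begins with the terminal a. So FIRST(S) = {a}.

Final answer: {a}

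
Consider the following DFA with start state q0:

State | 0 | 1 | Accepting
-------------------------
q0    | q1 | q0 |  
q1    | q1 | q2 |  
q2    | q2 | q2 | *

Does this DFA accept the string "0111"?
Start in q0.
Read '0': q0 → q1
Read '1': q1 → q2
Read '1': q2 → q2
Read '1': q2 → q2
Final state q2 is accepting, so the string is accepted.

Final answer: Yes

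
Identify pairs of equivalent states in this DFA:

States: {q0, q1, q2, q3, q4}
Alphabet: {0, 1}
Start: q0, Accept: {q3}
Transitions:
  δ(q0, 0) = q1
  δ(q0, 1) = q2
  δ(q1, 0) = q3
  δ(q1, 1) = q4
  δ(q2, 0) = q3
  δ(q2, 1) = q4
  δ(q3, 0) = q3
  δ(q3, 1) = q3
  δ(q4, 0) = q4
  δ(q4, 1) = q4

Using the table-filling algorithm:
Round 0 – mark pairs where exactly one state is accepting: (q0,q3), (q1,q3), (q2,q3), (q3,q4)
Round 1 – newly marked: (q0,q1) [on 0: q1 vs q3, already marked]; (q0,q2) [on 0: q1 vs q3, already marked]; (q1,q4) [on 0: q3 vs q4, already marked]; (q2,q4) [on 0: q3 vs q4, already marked]
Round 2 – newly marked: (q0,q4) [on 0: q1 vs q4, already marked]
No further pairs can be marked.
(q1, q2) unmarked: δ(q1,0)=q3, δ(q2,0)=q3; δ(q1,1)=q4, δ(q2,1)=q4 → equivalent
Equivalent pairs: (q1, q2)

Final answer: Equivalent pairs: (q1, q2)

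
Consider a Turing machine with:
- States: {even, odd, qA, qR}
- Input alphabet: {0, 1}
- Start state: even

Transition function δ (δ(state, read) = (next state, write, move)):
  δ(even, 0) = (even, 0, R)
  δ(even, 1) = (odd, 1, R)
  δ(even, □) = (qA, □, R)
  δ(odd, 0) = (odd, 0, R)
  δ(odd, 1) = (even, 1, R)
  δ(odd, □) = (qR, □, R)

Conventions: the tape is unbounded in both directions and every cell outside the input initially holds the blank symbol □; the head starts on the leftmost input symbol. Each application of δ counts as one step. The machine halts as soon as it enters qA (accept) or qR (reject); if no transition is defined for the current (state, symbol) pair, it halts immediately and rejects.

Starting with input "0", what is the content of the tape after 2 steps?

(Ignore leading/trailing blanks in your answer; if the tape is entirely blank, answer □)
Step 0: [even]0 (head at position 0)
Step 1: δ(even, 0) = (even, 0, R)  ⊢  0[even]□ (head at position 1)
Step 2: δ(even, □) = (qA, □, R)  ⊢  0□[qA]□ (head at position 2)
Tape after 2 steps (ignoring surrounding blanks): 0

Final answer: Tape: 0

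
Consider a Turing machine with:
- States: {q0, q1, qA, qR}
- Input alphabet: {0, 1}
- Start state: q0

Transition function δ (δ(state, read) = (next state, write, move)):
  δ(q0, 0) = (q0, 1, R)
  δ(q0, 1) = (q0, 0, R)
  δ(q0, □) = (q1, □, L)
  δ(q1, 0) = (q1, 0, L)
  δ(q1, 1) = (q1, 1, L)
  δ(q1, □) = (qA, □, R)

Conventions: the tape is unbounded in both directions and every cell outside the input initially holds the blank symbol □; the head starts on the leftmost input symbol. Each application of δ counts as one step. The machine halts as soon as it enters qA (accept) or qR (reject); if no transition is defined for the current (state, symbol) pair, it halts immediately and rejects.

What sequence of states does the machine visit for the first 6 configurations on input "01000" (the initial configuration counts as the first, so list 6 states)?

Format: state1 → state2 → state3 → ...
Step 0: [q0]01000 (head at position 0)
Step 1: δ(q0, 0) = (q0, 1, R)  ⊢  1[q0]1000 (head at position 1)
Step 2: δ(q0, 1) = (q0, 0, R)  ⊢  10[q0]000 (head at position 2)
Step 3: δ(q0, 0) = (q0, 1, R)  ⊢  101[q0]00 (head at position 3)
Step 4: δ(q0, 0) = (q0, 1, R)  ⊢  1011[q0]0 (head at position 4)
Step 5: δ(q0, 0) = (q0, 1, R)  ⊢  10111[q0]□ (head at position 5)
Reading off the states of these 6 configurations: q0 → q0 → q0 → q0 → q0 → q0

Final answer: q0 → q0 → q0 → q0 → q0 → q0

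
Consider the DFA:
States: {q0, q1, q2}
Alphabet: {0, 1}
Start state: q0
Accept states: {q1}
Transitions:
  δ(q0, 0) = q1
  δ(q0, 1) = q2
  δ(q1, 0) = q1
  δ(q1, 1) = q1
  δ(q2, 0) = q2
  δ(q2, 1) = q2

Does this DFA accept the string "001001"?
Processing string "001001":
  q0 --0--> q1
  q1 --0--> q1
  q1 --1--> q1
  q1 --0--> q1
  q1 --0--> q1
  q1 --1--> q1
Final state: q1
Accept states: {q1}
q1 is an accept state, so the string is accepted.

Final answer: Yes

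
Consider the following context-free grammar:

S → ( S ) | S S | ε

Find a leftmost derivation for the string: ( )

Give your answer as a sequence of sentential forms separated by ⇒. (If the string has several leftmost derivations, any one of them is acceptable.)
Start with S.
Step 1: the leftmost non-terminal is S; apply S → ( S ):  ( S )
Step 2: the leftmost non-terminal is S; apply S → ε:  ( )

Final answer: S ⇒ ( S ) ⇒ ( )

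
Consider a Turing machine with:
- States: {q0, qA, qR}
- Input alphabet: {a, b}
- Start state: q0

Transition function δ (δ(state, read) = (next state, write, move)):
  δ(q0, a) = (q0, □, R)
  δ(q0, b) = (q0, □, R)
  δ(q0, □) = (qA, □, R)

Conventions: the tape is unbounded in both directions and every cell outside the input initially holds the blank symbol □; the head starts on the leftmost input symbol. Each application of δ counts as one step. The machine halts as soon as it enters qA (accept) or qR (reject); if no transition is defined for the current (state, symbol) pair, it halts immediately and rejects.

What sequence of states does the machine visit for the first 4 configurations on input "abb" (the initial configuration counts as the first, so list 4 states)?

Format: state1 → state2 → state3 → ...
Step 0: [q0]abb (head at position 0)
Step 1: δ(q0, a) = (q0, □, R)  ⊢  □[q0]bb (head at position 1)
Step 2: δ(q0, b) = (q0, □, R)  ⊢  □□[q0]b (head at position 2)
Step 3: δ(q0, b) = (q0, □, R)  ⊢  □□□[q0]□ (head at position 3)
Reading off the states of these 4 configurations: q0 → q0 → q0 → q0

Final answer: q0 → q0 → q0 → q0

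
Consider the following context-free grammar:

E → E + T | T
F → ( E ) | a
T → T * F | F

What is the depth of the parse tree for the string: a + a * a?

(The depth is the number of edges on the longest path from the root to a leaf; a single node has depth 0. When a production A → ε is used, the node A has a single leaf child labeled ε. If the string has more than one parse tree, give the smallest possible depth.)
The grammar is unambiguous; the parse tree of a + a * a is:
E → E + T at the root (depth 0).
  Left E (depth 1) → T (2) → F (3) → a (4).
  Right T (depth 1) → T * F; that T (2) → F (3) → a (4); F (2) → a (3).
The longest root-to-leaf paths have 4 edges.
Depth = 4.

Final answer: 4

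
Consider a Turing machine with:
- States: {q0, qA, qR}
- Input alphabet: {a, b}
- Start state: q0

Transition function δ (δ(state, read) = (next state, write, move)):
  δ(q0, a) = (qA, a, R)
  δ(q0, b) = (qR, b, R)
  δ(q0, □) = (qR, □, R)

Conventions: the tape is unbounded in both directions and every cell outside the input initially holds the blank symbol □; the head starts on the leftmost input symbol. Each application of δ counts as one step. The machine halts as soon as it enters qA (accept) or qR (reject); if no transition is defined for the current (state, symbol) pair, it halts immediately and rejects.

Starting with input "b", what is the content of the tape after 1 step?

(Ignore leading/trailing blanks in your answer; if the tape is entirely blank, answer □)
Step 0: [q0]b (head at position 0)
Step 1: δ(q0, b) = (qR, b, R)  ⊢  b[qR]□ (head at position 1)
Tape after 1 step (ignoring surrounding blanks): b

Final answer: Tape: b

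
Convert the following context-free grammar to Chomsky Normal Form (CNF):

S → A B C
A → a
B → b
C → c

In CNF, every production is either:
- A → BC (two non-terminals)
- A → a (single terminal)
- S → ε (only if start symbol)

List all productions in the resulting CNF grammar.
The grammar has no ε-productions or unit productions to eliminate.
A → a is already in CNF (single terminal) – keep it.
B → b is already in CNF (single terminal) – keep it.
C → c is already in CNF (single terminal) – keep it.
S → A B C has 3 symbols on the right: break it into binary productions S → A X0, X0 → B C.
Resulting CNF grammar (5 productions): A → a; B → b; C → c; S → A X0; X0 → B C

Final answer: A → a; B → b; C → c; S → A X0; X0 → B C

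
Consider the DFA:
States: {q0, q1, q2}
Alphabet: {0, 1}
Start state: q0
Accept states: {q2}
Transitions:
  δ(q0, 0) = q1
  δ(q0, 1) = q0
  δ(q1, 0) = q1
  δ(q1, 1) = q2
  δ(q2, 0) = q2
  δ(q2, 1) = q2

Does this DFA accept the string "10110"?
Processing string "10110":
  q0 --1--> q0
  q0 --0--> q1
  q1 --1--> q2
  q2 --1--> q2
  q2 --0--> q2
Final state: q2
Accept states: {q2}
q2 is an accept state, so the string is accepted.

Final answer: Yes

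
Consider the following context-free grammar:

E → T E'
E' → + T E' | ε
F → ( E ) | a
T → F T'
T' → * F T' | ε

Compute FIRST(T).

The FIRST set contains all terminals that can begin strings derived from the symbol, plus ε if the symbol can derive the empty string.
FIRST(F): F → ( E ) contributes '(' and F → a contributes 'a', so FIRST(F) = {(, a}. F is not nullable.
FIRST(T): T → F T' begins with F, and F is not nullable, so FIRST(T) = FIRST(F) = {(, a}.

Final answer: {(, a}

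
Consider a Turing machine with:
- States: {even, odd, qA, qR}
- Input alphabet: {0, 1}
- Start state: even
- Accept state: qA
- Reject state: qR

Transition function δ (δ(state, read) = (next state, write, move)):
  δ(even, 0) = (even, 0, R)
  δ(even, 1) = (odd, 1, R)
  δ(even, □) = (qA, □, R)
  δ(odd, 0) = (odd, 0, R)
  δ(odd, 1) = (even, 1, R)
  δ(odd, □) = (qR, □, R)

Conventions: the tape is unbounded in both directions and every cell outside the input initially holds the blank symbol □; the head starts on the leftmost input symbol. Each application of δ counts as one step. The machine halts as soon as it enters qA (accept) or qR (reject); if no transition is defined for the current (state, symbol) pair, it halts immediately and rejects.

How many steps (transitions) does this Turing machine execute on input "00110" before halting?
Step 0: [even]00110 (head at position 0)
Step 1: δ(even, 0) = (even, 0, R)  ⊢  0[even]0110 (head at position 1)
Step 2: δ(even, 0) = (even, 0, R)  ⊢  00[even]110 (head at position 2)
Step 3: δ(even, 1) = (odd, 1, R)  ⊢  001[odd]10 (head at position 3)
Step 4: δ(odd, 1) = (even, 1, R)  ⊢  0011[even]0 (head at position 4)
Step 5: δ(even, 0) = (even, 0, R)  ⊢  00110[even]□ (head at position 5)
Step 6: δ(even, □) = (qA, □, R)  ⊢  00110□[qA]□ (head at position 6)
The machine is in qA, so it halts and accepts.
Number of transitions executed: 6.

Final answer: 6 steps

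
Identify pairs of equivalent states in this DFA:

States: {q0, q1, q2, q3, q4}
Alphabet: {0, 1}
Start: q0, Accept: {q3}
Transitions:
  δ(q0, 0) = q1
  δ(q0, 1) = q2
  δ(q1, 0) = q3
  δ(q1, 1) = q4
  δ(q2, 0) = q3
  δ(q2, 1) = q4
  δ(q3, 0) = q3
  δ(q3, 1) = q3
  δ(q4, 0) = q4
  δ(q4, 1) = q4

Using the table-filling algorithm:
Round 0 – mark pairs where exactly one state is accepting: (q0,q3), (q1,q3), (q2,q3), (q3,q4)
Round 1 – newly marked: (q0,q1) [on 0: q1 vs q3, already marked]; (q0,q2) [on 0: q1 vs q3, already marked]; (q1,q4) [on 0: q3 vs q4, already marked]; (q2,q4) [on 0: q3 vs q4, already marked]
Round 2 – newly marked: (q0,q4) [on 0: q1 vs q4, already marked]
No further pairs can be marked.
(q1, q2) unmarked: δ(q1,0)=q3, δ(q2,0)=q3; δ(q1,1)=q4, δ(q2,1)=q4 → equivalent
Equivalent pairs: (q1, q2)

Final answer: Equivalent pairs: (q1, q2)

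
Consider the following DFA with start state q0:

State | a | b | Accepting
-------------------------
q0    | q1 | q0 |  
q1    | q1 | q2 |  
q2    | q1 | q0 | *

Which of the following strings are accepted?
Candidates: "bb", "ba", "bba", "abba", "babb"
"bb": q0 → q0 → q0; q0 is not accepting → rejected
"ba": q0 → q0 → q1; q1 is not accepting → rejected
"bba": q0 → q0 → q0 → q1; q1 is not accepting → rejected
"abba": q0 → q1 → q2 → q0 → q1; q1 is not accepting → rejected
"babb": q0 → q0 → q1 → q2 → q0; q0 is not accepting → rejected

Final answer: None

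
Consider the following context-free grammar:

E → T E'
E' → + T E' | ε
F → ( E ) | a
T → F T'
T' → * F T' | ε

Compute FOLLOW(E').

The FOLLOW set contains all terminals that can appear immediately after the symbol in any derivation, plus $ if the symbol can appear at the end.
Useful FIRST sets: FIRST(E') = {+, ε}, FIRST(T') = {*, ε} (both E' and T' are nullable).
FOLLOW(E): E is the start symbol → $; E appears in F → ( E ) followed by ')' → FOLLOW(E) = {), $}.
FOLLOW(E'): E' appears at the right end of E → T E' and of E' → + T E', so FOLLOW(E') ⊇ FOLLOW(E) (the second occurrence adds nothing new). FOLLOW(E') = {), $}.

Final answer: {$, )}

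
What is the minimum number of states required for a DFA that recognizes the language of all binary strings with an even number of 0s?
Language: binary strings with an even number of 0s
Lower bound (Myhill–Nerode): the prefixes ε, 0 are pairwise distinguishable:
  ε vs 0: suffix ε distinguishes them (ε has zero 0s (accepted), 0 has one 0 (rejected))
So any DFA needs at least 2 states.
Upper bound: a DFA with 2 states exists (one state per class above).
Minimum states: 2

Final answer: 2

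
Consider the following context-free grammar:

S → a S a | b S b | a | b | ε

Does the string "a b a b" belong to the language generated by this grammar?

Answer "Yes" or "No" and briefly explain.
Every production places the same symbol at both ends (or yields a single symbol / ε), so every derived string is a palindrome. a b a b reversed is b a b a ≠ a b a b, so it is not a palindrome and cannot be derived (already the first step fails: the string starts with a but ends with b, so neither S → a S a nor S → b S b fits).

Final answer: No - no valid derivation exists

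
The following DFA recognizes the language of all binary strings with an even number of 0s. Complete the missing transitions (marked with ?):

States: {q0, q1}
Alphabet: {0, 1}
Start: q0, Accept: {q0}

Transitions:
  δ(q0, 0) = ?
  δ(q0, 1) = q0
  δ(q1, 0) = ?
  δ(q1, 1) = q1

What each state remembers (consistent with the given transitions and accept states):
  q0: an even number of 0s has been read so far
  q1: an odd number of 0s has been read so far
Filling in the missing entries:
  δ(q0, 0): in q0 (an even number of 0s has been read so far), after reading 0 we have: an odd number of 0s has been read so far → q1
  δ(q1, 0): in q1 (an odd number of 0s has been read so far), after reading 0 we have: an even number of 0s has been read so far → q0

Final answer: δ(q0, 0) = q1; δ(q1, 0) = q0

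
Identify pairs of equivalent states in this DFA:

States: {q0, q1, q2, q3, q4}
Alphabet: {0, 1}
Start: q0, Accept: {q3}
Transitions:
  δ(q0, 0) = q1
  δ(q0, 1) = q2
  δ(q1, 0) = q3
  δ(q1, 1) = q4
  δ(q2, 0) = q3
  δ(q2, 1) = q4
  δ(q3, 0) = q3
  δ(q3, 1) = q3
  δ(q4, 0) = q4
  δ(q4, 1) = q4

Using the table-filling algorithm:
Round 0 – mark pairs where exactly one state is accepting: (q0,q3), (q1,q3), (q2,q3), (q3,q4)
Round 1 – newly marked: (q0,q1) [on 0: q1 vs q3, already marked]; (q0,q2) [on 0: q1 vs q3, already marked]; (q1,q4) [on 0: q3 vs q4, already marked]; (q2,q4) [on 0: q3 vs q4, already marked]
Round 2 – newly marked: (q0,q4) [on 0: q1 vs q4, already marked]
No further pairs can be marked.
(q1, q2) unmarked: δ(q1,0)=q3, δ(q2,0)=q3; δ(q1,1)=q4, δ(q2,1)=q4 → equivalent
Equivalent pairs: (q1, q2)

Final answer: Equivalent pairs: (q1, q2)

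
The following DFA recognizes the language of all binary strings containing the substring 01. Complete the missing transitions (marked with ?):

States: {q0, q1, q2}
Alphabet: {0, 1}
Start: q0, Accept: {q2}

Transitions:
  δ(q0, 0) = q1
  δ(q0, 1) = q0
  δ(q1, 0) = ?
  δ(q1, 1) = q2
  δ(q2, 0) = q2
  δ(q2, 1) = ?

What each state remembers (consistent with the given transitions and accept states):
  q0: 01 not seen yet and the last symbol was not 0
  q1: 01 not seen yet and the last symbol was 0
  q2: the substring 01 has already been seen
Filling in the missing entries:
  δ(q1, 0): in q1 (01 not seen yet and the last symbol was 0), after reading 0 we have: 01 not seen yet and the last symbol was 0 → q1
  δ(q2, 1): in q2 (the substring 01 has already been seen), after reading 1 we have: the substring 01 has already been seen → q2

Final answer: δ(q1, 0) = q1; δ(q2, 1) = q2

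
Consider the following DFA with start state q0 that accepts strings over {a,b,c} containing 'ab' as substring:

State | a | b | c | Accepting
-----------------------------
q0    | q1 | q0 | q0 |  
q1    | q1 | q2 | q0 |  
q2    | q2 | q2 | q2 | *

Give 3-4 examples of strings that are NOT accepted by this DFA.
Any strings that end in a non-accepting state work; for example:
"cca": q0 → q0 → q0 → q1; q1 is not accepting → rejected
"acba": q0 → q1 → q0 → q0 → q1; q1 is not accepting → rejected
"bacc": q0 → q0 → q1 → q0 → q0; q0 is not accepting → rejected
"bbac": q0 → q0 → q0 → q1 → q0; q0 is not accepting → rejected

Final answer: "cca", "acba", "bacc", "bbac"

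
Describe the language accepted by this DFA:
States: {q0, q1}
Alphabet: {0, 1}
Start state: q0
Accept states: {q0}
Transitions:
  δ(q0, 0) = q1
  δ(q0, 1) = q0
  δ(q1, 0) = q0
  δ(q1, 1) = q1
Analyzing the DFA structure:
Start state: q0
Accept states: {q0}
Interpreting what each state remembers (checking against the transitions):
  q0: an even number of 0s has been read so far
  q1: an odd number of 0s has been read so far
  δ(q0, 0): in q0 (an even number of 0s has been read so far), after reading 0 we have: an odd number of 0s has been read so far → q1
  δ(q0, 1): in q0 (an even number of 0s has been read so far), after reading 1 we have: an even number of 0s has been read so far → q0
  δ(q1, 0): in q1 (an odd number of 0s has been read so far), after reading 0 we have: an even number of 0s has been read so far → q0
  δ(q1, 1): in q1 (an odd number of 0s has been read so far), after reading 1 we have: an odd number of 0s has been read so far → q1
A string is accepted iff it ends in {q0}, i.e. an even number of 0s has been read so far.
Language: All binary strings with an even number of 0s

Final answer: All binary strings with an even number of 0s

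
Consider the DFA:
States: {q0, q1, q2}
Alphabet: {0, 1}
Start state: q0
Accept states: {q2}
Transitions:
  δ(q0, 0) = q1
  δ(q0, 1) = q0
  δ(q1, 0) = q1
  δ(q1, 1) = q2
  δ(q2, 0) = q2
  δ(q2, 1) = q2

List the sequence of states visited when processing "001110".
Starting at q0
Read '0': q0 -> q1
Read '0': q1 -> q1
Read '1': q1 -> q2
Read '1': q2 -> q2
Read '1': q2 -> q2
Read '0': q2 -> q2

Final answer: q0 -> q1 -> q1 -> q2 -> q2 -> q2 -> q2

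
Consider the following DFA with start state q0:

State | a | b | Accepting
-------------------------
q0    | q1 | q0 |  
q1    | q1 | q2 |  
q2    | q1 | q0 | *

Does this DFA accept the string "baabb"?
Start in q0.
Read 'b': q0 → q0
Read 'a': q0 → q1
Read 'a': q1 → q1
Read 'b': q1 → q2
Read 'b': q2 → q0
Final state q0 is not accepting, so the string is rejected.

Final answer: No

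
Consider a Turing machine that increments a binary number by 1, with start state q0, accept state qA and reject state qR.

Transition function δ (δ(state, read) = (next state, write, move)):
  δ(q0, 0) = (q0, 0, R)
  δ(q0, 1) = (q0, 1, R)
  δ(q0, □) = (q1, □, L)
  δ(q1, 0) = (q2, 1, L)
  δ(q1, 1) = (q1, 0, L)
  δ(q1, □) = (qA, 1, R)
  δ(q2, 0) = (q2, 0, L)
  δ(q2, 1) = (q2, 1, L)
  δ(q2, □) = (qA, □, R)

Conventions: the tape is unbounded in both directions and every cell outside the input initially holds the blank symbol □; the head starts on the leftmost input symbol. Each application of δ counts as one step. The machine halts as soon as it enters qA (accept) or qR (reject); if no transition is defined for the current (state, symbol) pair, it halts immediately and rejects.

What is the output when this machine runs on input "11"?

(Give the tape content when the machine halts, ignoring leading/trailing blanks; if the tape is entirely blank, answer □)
Step 0: [q0]11 (head at position 0)
Step 1: δ(q0, 1) = (q0, 1, R)  ⊢  1[q0]1 (head at position 1)
Step 2: δ(q0, 1) = (q0, 1, R)  ⊢  11[q0]□ (head at position 2)
Step 3: δ(q0, □) = (q1, □, L)  ⊢  1[q1]1□ (head at position 1)
Step 4: δ(q1, 1) = (q1, 0, L)  ⊢  [q1]10□ (head at position 0)
Step 5: δ(q1, 1) = (q1, 0, L)  ⊢  [q1]□00□ (head at position -1)
Step 6: δ(q1, □) = (qA, 1, R)  ⊢  1[qA]00□ (head at position 0)
The machine is in qA, so it halts and accepts.
Tape content when halted (ignoring surrounding blanks): 100

Final answer: Output: 100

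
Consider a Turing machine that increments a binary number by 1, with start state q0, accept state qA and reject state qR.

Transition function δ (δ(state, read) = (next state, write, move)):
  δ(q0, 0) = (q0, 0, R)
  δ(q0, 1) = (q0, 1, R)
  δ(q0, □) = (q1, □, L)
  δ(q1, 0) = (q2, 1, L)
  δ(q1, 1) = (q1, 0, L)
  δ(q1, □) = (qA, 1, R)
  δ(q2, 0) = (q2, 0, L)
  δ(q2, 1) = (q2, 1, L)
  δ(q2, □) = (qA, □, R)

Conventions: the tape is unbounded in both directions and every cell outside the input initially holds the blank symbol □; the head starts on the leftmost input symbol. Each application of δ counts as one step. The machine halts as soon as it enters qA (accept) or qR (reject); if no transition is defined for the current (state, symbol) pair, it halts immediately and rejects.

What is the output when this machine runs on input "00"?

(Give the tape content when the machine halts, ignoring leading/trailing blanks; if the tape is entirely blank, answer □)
Step 0: [q0]00 (head at position 0)
Step 1: δ(q0, 0) = (q0, 0, R)  ⊢  0[q0]0 (head at position 1)
Step 2: δ(q0, 0) = (q0, 0, R)  ⊢  00[q0]□ (head at position 2)
Step 3: δ(q0, □) = (q1, □, L)  ⊢  0[q1]0□ (head at position 1)
Step 4: δ(q1, 0) = (q2, 1, L)  ⊢  [q2]01□ (head at position 0)
Step 5: δ(q2, 0) = (q2, 0, L)  ⊢  [q2]□01□ (head at position -1)
Step 6: δ(q2, □) = (qA, □, R)  ⊢  □[qA]01□ (head at position 0)
The machine is in qA, so it halts and accepts.
Tape content when halted (ignoring surrounding blanks): 01

Final answer: Output: 01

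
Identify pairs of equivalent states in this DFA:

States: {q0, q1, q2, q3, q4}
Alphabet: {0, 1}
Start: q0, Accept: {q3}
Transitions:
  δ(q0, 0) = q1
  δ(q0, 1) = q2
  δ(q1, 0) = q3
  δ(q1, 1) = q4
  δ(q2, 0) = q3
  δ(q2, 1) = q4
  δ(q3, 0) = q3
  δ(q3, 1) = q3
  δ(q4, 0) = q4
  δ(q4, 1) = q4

Using the table-filling algorithm:
Round 0 – mark pairs where exactly one state is accepting: (q0,q3), (q1,q3), (q2,q3), (q3,q4)
Round 1 – newly marked: (q0,q1) [on 0: q1 vs q3, already marked]; (q0,q2) [on 0: q1 vs q3, already marked]; (q1,q4) [on 0: q3 vs q4, already marked]; (q2,q4) [on 0: q3 vs q4, already marked]
Round 2 – newly marked: (q0,q4) [on 0: q1 vs q4, already marked]
No further pairs can be marked.
(q1, q2) unmarked: δ(q1,0)=q3, δ(q2,0)=q3; δ(q1,1)=q4, δ(q2,1)=q4 → equivalent
Equivalent pairs: (q1, q2)

Final answer: Equivalent pairs: (q1, q2)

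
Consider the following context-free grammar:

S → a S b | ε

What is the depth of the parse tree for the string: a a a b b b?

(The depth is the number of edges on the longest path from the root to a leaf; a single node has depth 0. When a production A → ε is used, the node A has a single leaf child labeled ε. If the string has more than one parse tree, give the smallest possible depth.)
The only parse tree applies S → a S b 3 times (once per matching a…b pair) and then S → ε.
The S nodes sit at depths 0, 1, …, 3; the innermost S (depth 3) has the single child ε at depth 4.
The terminal leaves a, b are at depths 1..3, so the longest root-to-leaf path is S → S → … → S → ε with 4 edges.
Depth = 4.

Final answer: 4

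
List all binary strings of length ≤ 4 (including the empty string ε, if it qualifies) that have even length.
Checking every binary string of length 0 to 4:
  Length 0: accepted: ε | rejected: (none)
  Length 1: accepted: (none) | rejected: 0, 1
  Length 2: accepted: 00, 01, 10, 11 | rejected: (none)
  Length 3: accepted: (none) | rejected: 000, 001, 010, 011, 100, 101, 110, 111
  Length 4: accepted: 0000, 0001, 0010, 0011, 0100, 0101, 0110, 0111, 1000, 1001, 1010, 1011, 1100, 1101, 1110, 1111 | rejected: (none)
Total: 21 string(s).

Final answer: ε, 00, 01, 10, 11, 0000, 0001, 0010, 0011, 0100, 0101, 0110, 0111, 1000, 1001, 1010, 1011, 1100, 1101, 1110, 1111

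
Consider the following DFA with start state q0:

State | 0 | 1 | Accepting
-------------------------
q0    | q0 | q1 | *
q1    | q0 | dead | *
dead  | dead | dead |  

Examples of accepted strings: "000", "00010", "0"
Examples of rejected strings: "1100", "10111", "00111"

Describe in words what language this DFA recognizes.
binary strings with no two consecutive 1s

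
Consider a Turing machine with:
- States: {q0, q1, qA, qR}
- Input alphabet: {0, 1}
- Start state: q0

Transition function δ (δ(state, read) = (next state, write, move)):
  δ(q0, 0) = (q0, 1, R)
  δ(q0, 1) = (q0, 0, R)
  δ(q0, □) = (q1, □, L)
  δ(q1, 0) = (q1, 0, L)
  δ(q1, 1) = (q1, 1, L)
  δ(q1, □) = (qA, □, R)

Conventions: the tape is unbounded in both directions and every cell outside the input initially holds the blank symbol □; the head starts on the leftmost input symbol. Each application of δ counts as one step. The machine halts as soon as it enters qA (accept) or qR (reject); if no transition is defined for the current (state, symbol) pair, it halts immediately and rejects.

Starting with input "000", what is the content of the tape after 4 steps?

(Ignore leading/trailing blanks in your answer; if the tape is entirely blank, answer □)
Step 0: [q0]000 (head at position 0)
Step 1: δ(q0, 0) = (q0, 1, R)  ⊢  1[q0]00 (head at position 1)
Step 2: δ(q0, 0) = (q0, 1, R)  ⊢  11[q0]0 (head at position 2)
Step 3: δ(q0, 0) = (q0, 1, R)  ⊢  111[q0]□ (head at position 3)
Step 4: δ(q0, □) = (q1, □, L)  ⊢  11[q1]1□ (head at position 2)
Tape after 4 steps (ignoring surrounding blanks): 111

Final answer: Tape: 111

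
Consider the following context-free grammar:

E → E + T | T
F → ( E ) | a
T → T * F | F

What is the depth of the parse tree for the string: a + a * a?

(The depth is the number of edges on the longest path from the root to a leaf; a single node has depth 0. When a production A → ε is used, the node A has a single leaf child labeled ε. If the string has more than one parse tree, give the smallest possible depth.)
The grammar is unambiguous; the parse tree of a + a * a is:
E → E + T at the root (depth 0).
  Left E (depth 1) → T (2) → F (3) → a (4).
  Right T (depth 1) → T * F; that T (2) → F (3) → a (4); F (2) → a (3).
The longest root-to-leaf paths have 4 edges.
Depth = 4.

Final answer: 4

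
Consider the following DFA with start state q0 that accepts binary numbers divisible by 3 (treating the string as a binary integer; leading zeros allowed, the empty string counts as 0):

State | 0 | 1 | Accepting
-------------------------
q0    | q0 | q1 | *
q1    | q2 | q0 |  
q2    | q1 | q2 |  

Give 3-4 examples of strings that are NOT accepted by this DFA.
Any strings that end in a non-accepting state work; for example:
"1": q0 → q1; q1 is not accepting → rejected
"111": q0 → q1 → q0 → q1; q1 is not accepting → rejected
"0010": q0 → q0 → q0 → q1 → q2; q2 is not accepting → rejected
"1110": q0 → q1 → q0 → q1 → q2; q2 is not accepting → rejected

Final answer: "1", "111", "0010", "1110"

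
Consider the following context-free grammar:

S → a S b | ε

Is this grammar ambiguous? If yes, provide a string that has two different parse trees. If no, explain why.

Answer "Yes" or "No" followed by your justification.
At every step exactly one production applies: if the remaining string to generate is non-empty it starts with a and ends with b, forcing S → a S b; if it is empty, S → ε is forced. Hence each string a^n b^n has exactly one derivation (S → a S b applied n times, then S → ε) and one parse tree.

Final answer: No - the grammar is unambiguous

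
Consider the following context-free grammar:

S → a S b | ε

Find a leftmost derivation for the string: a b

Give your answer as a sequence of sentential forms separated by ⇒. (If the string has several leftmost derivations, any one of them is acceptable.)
Start with S.
Step 1: the leftmost non-terminal is S; apply S → a S b:  a S b
Step 2: the leftmost non-terminal is S; apply S → ε:  a b

Final answer: S ⇒ a S b ⇒ a b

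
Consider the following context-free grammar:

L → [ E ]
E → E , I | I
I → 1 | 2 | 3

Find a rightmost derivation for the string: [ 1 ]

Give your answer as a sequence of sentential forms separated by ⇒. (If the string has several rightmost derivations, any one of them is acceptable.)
Start with L.
Step 1: the rightmost non-terminal is L; apply L → [ E ]:  [ E ]
Step 2: the rightmost non-terminal is E; apply E → I:  [ I ]
Step 3: the rightmost non-terminal is I; apply I → 1:  [ 1 ]

Final answer: L ⇒ [ E ] ⇒ [ I ] ⇒ [ 1 ]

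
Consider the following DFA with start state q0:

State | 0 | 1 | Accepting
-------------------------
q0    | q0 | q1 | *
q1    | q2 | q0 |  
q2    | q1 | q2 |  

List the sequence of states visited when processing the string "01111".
q0 → q0 → q1 → q0 → q1 → q0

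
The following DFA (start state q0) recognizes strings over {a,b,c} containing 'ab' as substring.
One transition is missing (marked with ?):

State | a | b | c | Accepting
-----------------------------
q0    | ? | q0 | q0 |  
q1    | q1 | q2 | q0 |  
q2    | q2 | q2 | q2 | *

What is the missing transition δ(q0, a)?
q1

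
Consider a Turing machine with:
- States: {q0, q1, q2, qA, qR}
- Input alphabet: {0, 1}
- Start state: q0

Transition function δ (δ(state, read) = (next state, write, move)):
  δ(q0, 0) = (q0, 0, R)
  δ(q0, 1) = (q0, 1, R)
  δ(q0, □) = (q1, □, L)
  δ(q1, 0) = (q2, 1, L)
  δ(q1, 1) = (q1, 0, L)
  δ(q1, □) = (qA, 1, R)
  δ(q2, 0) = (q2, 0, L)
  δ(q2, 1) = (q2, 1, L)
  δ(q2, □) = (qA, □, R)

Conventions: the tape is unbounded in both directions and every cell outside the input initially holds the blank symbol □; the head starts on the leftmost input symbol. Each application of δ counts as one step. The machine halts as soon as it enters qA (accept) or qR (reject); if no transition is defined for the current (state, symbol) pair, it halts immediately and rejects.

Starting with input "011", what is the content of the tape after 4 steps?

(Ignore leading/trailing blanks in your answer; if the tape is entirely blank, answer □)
Step 0: [q0]011 (head at position 0)
Step 1: δ(q0, 0) = (q0, 0, R)  ⊢  0[q0]11 (head at position 1)
Step 2: δ(q0, 1) = (q0, 1, R)  ⊢  01[q0]1 (head at position 2)
Step 3: δ(q0, 1) = (q0, 1, R)  ⊢  011[q0]□ (head at position 3)
Step 4: δ(q0, □) = (q1, □, L)  ⊢  01[q1]1□ (head at position 2)
Tape after 4 steps (ignoring surrounding blanks): 011

Final answer: Tape: 011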